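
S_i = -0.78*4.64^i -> [-0.78, -3.62, -16.79, -77.92, -361.55]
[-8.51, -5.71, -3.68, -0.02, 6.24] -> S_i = Random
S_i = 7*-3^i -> [7, -21, 63, -189, 567]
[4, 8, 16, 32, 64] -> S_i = 4*2^i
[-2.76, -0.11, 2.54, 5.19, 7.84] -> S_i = -2.76 + 2.65*i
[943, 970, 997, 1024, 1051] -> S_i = 943 + 27*i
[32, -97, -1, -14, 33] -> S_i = Random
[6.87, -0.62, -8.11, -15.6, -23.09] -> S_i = 6.87 + -7.49*i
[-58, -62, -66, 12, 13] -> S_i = Random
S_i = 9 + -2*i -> [9, 7, 5, 3, 1]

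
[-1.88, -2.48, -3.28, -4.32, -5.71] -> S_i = -1.88*1.32^i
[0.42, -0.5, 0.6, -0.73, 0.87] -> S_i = 0.42*(-1.20)^i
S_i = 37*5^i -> [37, 185, 925, 4625, 23125]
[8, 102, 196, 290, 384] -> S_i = 8 + 94*i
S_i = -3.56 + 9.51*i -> [-3.56, 5.95, 15.46, 24.97, 34.48]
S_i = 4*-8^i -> [4, -32, 256, -2048, 16384]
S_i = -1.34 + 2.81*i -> [-1.34, 1.47, 4.28, 7.09, 9.9]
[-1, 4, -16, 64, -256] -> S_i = -1*-4^i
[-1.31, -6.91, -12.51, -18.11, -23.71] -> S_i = -1.31 + -5.60*i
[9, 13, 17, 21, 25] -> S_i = 9 + 4*i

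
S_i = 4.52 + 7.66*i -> [4.52, 12.18, 19.84, 27.5, 35.16]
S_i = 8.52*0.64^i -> [8.52, 5.45, 3.49, 2.23, 1.43]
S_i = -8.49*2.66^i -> [-8.49, -22.58, -60.07, -159.79, -425.04]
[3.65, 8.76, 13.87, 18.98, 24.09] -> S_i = 3.65 + 5.11*i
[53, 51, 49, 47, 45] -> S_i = 53 + -2*i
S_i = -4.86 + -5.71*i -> [-4.86, -10.57, -16.28, -21.99, -27.7]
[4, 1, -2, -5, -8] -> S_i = 4 + -3*i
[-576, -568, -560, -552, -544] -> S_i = -576 + 8*i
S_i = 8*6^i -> [8, 48, 288, 1728, 10368]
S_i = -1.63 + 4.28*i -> [-1.63, 2.65, 6.93, 11.21, 15.49]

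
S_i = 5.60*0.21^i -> [5.6, 1.18, 0.25, 0.05, 0.01]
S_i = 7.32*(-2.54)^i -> [7.32, -18.59, 47.23, -119.95, 304.68]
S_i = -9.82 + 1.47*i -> [-9.82, -8.35, -6.88, -5.41, -3.94]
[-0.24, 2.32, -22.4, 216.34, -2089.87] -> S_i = -0.24*(-9.66)^i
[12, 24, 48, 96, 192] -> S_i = 12*2^i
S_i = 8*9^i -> [8, 72, 648, 5832, 52488]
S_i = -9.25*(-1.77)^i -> [-9.25, 16.37, -28.98, 51.29, -90.79]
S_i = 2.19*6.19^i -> [2.19, 13.56, 83.91, 519.42, 3215.19]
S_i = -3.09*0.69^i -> [-3.09, -2.13, -1.47, -1.02, -0.7]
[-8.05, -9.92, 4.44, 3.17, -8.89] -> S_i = Random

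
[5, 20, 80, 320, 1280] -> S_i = 5*4^i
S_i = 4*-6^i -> [4, -24, 144, -864, 5184]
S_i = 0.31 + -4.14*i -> [0.31, -3.83, -7.97, -12.11, -16.25]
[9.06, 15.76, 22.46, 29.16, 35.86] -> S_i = 9.06 + 6.70*i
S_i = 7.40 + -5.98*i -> [7.4, 1.42, -4.56, -10.54, -16.52]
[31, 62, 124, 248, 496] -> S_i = 31*2^i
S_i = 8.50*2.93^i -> [8.5, 24.9, 72.97, 213.81, 626.45]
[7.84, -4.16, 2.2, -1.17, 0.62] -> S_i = 7.84*(-0.53)^i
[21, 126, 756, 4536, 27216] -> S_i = 21*6^i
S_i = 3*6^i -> [3, 18, 108, 648, 3888]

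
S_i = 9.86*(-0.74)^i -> [9.86, -7.3, 5.4, -4.0, 2.96]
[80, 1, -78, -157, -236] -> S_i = 80 + -79*i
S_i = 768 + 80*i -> [768, 848, 928, 1008, 1088]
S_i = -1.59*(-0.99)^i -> [-1.59, 1.57, -1.56, 1.54, -1.53]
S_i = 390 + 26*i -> [390, 416, 442, 468, 494]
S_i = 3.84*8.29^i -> [3.84, 31.83, 263.9, 2187.74, 18136.33]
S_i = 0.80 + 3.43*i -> [0.8, 4.23, 7.66, 11.09, 14.52]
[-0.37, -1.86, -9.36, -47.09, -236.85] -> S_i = -0.37*5.03^i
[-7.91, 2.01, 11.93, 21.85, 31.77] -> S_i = -7.91 + 9.92*i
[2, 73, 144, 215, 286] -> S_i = 2 + 71*i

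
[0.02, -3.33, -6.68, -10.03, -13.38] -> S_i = 0.02 + -3.35*i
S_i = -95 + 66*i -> [-95, -29, 37, 103, 169]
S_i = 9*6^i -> [9, 54, 324, 1944, 11664]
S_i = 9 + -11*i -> [9, -2, -13, -24, -35]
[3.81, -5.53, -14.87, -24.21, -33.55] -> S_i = 3.81 + -9.34*i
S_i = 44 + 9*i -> [44, 53, 62, 71, 80]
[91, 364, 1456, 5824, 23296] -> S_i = 91*4^i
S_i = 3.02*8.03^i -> [3.02, 24.25, 194.73, 1563.7, 12556.52]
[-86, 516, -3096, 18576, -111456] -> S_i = -86*-6^i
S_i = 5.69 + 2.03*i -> [5.69, 7.72, 9.75, 11.78, 13.81]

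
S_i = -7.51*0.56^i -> [-7.51, -4.21, -2.36, -1.32, -0.74]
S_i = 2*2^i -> [2, 4, 8, 16, 32]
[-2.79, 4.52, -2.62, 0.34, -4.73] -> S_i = Random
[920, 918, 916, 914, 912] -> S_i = 920 + -2*i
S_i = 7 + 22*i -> [7, 29, 51, 73, 95]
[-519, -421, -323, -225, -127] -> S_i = -519 + 98*i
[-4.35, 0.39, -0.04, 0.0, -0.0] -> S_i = -4.35*(-0.09)^i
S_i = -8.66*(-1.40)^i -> [-8.66, 12.12, -16.97, 23.76, -33.27]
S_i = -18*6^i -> [-18, -108, -648, -3888, -23328]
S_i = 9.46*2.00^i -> [9.46, 18.92, 37.84, 75.68, 151.36]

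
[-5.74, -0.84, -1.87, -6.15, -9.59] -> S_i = Random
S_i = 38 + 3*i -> [38, 41, 44, 47, 50]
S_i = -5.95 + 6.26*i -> [-5.95, 0.31, 6.57, 12.83, 19.09]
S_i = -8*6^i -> [-8, -48, -288, -1728, -10368]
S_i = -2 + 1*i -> [-2, -1, 0, 1, 2]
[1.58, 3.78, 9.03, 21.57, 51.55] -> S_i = 1.58*2.39^i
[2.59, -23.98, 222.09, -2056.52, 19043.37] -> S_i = 2.59*(-9.26)^i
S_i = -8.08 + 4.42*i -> [-8.08, -3.66, 0.76, 5.18, 9.6]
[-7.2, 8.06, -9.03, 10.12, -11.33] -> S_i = -7.20*(-1.12)^i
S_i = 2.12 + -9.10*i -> [2.12, -6.98, -16.08, -25.18, -34.28]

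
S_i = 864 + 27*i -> [864, 891, 918, 945, 972]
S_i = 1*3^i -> [1, 3, 9, 27, 81]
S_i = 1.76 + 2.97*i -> [1.76, 4.73, 7.7, 10.67, 13.64]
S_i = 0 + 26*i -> [0, 26, 52, 78, 104]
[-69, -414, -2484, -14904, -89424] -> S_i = -69*6^i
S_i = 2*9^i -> [2, 18, 162, 1458, 13122]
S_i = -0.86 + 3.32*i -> [-0.86, 2.46, 5.78, 9.1, 12.42]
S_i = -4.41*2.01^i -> [-4.41, -8.86, -17.82, -35.81, -71.98]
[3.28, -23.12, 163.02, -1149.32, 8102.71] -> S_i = 3.28*(-7.05)^i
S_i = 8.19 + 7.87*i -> [8.19, 16.06, 23.93, 31.8, 39.67]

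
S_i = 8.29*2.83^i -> [8.29, 23.46, 66.39, 187.89, 531.74]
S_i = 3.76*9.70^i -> [3.76, 36.47, 353.78, 3431.65, 33287.01]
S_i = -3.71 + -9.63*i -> [-3.71, -13.34, -22.97, -32.6, -42.23]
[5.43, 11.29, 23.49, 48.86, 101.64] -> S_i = 5.43*2.08^i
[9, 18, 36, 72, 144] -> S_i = 9*2^i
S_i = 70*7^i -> [70, 490, 3430, 24010, 168070]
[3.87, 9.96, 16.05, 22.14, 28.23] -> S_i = 3.87 + 6.09*i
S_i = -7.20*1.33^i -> [-7.2, -9.58, -12.74, -16.94, -22.53]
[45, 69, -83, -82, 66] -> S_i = Random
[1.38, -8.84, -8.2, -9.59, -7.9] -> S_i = Random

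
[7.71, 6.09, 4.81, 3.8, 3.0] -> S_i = 7.71*0.79^i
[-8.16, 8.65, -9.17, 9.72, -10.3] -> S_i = -8.16*(-1.06)^i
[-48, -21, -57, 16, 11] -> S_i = Random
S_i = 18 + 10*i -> [18, 28, 38, 48, 58]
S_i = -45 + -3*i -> [-45, -48, -51, -54, -57]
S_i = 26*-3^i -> [26, -78, 234, -702, 2106]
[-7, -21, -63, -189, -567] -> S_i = -7*3^i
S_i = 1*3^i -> [1, 3, 9, 27, 81]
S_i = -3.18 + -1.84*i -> [-3.18, -5.02, -6.86, -8.7, -10.54]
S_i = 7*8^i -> [7, 56, 448, 3584, 28672]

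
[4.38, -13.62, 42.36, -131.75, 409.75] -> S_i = 4.38*(-3.11)^i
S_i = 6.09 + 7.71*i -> [6.09, 13.8, 21.51, 29.22, 36.93]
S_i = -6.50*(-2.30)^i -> [-6.5, 14.95, -34.38, 79.09, -181.9]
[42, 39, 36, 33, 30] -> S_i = 42 + -3*i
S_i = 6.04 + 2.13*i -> [6.04, 8.17, 10.3, 12.43, 14.56]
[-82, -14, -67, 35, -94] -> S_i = Random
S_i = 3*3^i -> [3, 9, 27, 81, 243]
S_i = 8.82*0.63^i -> [8.82, 5.56, 3.5, 2.21, 1.39]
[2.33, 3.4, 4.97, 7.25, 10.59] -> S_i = 2.33*1.46^i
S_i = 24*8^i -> [24, 192, 1536, 12288, 98304]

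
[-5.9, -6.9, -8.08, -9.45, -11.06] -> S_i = -5.90*1.17^i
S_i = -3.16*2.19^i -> [-3.16, -6.92, -15.16, -33.19, -72.69]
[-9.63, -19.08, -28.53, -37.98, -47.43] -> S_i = -9.63 + -9.45*i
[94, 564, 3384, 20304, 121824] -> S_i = 94*6^i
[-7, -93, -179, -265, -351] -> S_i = -7 + -86*i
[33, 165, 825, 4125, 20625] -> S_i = 33*5^i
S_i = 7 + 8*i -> [7, 15, 23, 31, 39]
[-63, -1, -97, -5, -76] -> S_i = Random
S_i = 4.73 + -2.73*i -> [4.73, 2.0, -0.73, -3.46, -6.19]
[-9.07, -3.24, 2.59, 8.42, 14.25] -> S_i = -9.07 + 5.83*i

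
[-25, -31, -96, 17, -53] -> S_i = Random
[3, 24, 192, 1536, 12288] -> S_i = 3*8^i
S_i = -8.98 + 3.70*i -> [-8.98, -5.28, -1.58, 2.12, 5.82]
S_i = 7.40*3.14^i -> [7.4, 23.24, 72.96, 229.1, 719.37]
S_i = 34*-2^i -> [34, -68, 136, -272, 544]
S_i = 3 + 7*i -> [3, 10, 17, 24, 31]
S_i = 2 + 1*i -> [2, 3, 4, 5, 6]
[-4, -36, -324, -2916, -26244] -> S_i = -4*9^i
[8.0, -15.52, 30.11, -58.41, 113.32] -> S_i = 8.00*(-1.94)^i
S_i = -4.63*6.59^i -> [-4.63, -30.51, -201.07, -1325.07, -8732.18]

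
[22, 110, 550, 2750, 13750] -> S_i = 22*5^i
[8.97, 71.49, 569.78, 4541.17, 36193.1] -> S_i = 8.97*7.97^i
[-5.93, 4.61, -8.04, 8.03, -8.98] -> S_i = Random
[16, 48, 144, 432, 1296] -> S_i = 16*3^i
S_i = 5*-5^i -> [5, -25, 125, -625, 3125]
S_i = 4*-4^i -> [4, -16, 64, -256, 1024]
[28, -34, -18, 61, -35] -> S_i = Random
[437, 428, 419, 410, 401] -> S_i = 437 + -9*i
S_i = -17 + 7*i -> [-17, -10, -3, 4, 11]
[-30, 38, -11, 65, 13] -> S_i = Random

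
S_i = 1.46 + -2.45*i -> [1.46, -0.99, -3.44, -5.89, -8.34]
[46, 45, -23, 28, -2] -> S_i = Random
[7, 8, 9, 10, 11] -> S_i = 7 + 1*i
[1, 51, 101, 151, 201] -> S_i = 1 + 50*i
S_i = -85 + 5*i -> [-85, -80, -75, -70, -65]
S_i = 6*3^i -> [6, 18, 54, 162, 486]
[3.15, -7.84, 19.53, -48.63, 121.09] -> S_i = 3.15*(-2.49)^i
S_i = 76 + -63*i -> [76, 13, -50, -113, -176]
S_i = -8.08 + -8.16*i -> [-8.08, -16.24, -24.4, -32.56, -40.72]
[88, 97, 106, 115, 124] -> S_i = 88 + 9*i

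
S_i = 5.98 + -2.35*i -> [5.98, 3.63, 1.28, -1.07, -3.42]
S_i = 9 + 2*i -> [9, 11, 13, 15, 17]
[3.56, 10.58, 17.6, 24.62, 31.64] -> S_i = 3.56 + 7.02*i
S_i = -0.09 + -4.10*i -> [-0.09, -4.19, -8.29, -12.39, -16.49]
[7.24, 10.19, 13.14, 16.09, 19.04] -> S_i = 7.24 + 2.95*i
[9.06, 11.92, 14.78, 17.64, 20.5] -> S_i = 9.06 + 2.86*i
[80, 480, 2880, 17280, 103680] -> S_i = 80*6^i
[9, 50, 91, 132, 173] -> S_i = 9 + 41*i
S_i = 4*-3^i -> [4, -12, 36, -108, 324]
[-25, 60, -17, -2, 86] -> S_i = Random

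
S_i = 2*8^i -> [2, 16, 128, 1024, 8192]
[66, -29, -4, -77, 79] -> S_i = Random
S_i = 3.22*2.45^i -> [3.22, 7.89, 19.33, 47.35, 116.02]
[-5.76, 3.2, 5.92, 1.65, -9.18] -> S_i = Random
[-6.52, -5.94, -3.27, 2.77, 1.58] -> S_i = Random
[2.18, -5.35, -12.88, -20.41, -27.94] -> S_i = 2.18 + -7.53*i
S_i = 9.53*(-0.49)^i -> [9.53, -4.67, 2.29, -1.12, 0.55]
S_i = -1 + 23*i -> [-1, 22, 45, 68, 91]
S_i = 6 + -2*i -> [6, 4, 2, 0, -2]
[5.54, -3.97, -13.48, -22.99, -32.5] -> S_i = 5.54 + -9.51*i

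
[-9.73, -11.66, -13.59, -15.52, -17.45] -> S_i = -9.73 + -1.93*i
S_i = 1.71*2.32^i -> [1.71, 3.97, 9.2, 21.35, 49.54]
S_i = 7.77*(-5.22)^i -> [7.77, -40.56, 211.72, -1105.18, 5769.03]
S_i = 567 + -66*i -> [567, 501, 435, 369, 303]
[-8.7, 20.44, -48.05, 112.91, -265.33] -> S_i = -8.70*(-2.35)^i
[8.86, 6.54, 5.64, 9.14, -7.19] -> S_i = Random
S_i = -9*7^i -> [-9, -63, -441, -3087, -21609]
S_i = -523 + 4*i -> [-523, -519, -515, -511, -507]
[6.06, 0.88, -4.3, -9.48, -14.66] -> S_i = 6.06 + -5.18*i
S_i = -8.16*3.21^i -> [-8.16, -26.19, -84.08, -269.9, -866.38]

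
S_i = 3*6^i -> [3, 18, 108, 648, 3888]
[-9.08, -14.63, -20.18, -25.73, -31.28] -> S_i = -9.08 + -5.55*i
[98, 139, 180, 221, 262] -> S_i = 98 + 41*i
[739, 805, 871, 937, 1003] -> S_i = 739 + 66*i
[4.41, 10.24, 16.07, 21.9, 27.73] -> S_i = 4.41 + 5.83*i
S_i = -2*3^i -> [-2, -6, -18, -54, -162]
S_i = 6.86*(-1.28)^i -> [6.86, -8.78, 11.24, -14.39, 18.41]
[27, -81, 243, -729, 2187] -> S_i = 27*-3^i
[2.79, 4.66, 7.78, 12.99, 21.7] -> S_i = 2.79*1.67^i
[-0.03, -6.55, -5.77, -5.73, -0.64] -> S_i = Random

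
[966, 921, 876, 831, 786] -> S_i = 966 + -45*i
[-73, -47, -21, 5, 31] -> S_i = -73 + 26*i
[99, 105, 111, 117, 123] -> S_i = 99 + 6*i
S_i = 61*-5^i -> [61, -305, 1525, -7625, 38125]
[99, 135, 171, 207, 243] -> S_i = 99 + 36*i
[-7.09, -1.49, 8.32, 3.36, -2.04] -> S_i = Random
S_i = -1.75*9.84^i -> [-1.75, -17.22, -169.44, -1667.34, -16406.59]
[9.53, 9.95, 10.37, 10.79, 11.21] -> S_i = 9.53 + 0.42*i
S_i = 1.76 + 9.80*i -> [1.76, 11.56, 21.36, 31.16, 40.96]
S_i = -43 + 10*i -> [-43, -33, -23, -13, -3]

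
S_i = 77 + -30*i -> [77, 47, 17, -13, -43]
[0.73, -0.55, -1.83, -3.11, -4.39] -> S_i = 0.73 + -1.28*i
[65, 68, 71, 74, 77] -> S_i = 65 + 3*i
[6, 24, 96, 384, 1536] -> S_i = 6*4^i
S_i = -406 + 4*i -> [-406, -402, -398, -394, -390]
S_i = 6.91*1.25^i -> [6.91, 8.64, 10.8, 13.5, 16.87]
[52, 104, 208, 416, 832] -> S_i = 52*2^i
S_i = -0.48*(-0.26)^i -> [-0.48, 0.12, -0.03, 0.01, -0.0]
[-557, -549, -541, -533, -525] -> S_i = -557 + 8*i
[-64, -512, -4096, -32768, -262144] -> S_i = -64*8^i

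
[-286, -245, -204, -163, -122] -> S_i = -286 + 41*i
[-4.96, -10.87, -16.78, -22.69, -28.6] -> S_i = -4.96 + -5.91*i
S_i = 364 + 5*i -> [364, 369, 374, 379, 384]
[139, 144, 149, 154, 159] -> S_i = 139 + 5*i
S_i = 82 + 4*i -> [82, 86, 90, 94, 98]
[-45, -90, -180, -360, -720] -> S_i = -45*2^i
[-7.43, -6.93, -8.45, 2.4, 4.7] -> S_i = Random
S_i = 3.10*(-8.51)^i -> [3.1, -26.38, 224.5, -1910.51, 16258.48]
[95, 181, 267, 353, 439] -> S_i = 95 + 86*i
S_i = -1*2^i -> [-1, -2, -4, -8, -16]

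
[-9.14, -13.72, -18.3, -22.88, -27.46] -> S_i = -9.14 + -4.58*i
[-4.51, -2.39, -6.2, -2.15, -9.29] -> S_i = Random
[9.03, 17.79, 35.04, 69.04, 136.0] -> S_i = 9.03*1.97^i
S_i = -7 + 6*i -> [-7, -1, 5, 11, 17]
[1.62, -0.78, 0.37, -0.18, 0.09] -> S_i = 1.62*(-0.48)^i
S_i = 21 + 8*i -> [21, 29, 37, 45, 53]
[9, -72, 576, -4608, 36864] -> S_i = 9*-8^i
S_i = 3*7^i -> [3, 21, 147, 1029, 7203]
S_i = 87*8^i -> [87, 696, 5568, 44544, 356352]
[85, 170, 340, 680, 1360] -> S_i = 85*2^i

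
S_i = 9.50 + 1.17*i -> [9.5, 10.67, 11.84, 13.01, 14.18]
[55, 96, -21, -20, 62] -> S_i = Random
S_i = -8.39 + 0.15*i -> [-8.39, -8.24, -8.09, -7.94, -7.79]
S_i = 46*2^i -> [46, 92, 184, 368, 736]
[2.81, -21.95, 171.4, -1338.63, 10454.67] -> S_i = 2.81*(-7.81)^i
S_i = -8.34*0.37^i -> [-8.34, -3.09, -1.14, -0.42, -0.16]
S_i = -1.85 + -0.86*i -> [-1.85, -2.71, -3.57, -4.43, -5.29]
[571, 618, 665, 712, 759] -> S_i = 571 + 47*i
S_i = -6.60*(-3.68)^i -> [-6.6, 24.29, -89.38, 328.92, -1210.42]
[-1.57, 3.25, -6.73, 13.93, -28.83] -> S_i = -1.57*(-2.07)^i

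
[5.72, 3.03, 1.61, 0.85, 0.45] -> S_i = 5.72*0.53^i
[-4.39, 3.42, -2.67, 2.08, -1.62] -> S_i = -4.39*(-0.78)^i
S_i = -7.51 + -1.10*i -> [-7.51, -8.61, -9.71, -10.81, -11.91]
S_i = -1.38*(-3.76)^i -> [-1.38, 5.19, -19.51, 73.36, -275.82]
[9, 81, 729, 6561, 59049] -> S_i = 9*9^i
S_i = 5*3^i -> [5, 15, 45, 135, 405]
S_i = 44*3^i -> [44, 132, 396, 1188, 3564]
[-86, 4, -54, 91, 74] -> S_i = Random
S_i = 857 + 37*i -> [857, 894, 931, 968, 1005]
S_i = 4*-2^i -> [4, -8, 16, -32, 64]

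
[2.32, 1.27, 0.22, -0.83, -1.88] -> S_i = 2.32 + -1.05*i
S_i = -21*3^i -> [-21, -63, -189, -567, -1701]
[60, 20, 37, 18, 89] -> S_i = Random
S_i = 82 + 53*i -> [82, 135, 188, 241, 294]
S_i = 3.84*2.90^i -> [3.84, 11.14, 32.29, 93.65, 271.6]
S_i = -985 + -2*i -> [-985, -987, -989, -991, -993]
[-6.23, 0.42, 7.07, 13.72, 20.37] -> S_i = -6.23 + 6.65*i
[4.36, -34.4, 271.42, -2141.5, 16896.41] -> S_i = 4.36*(-7.89)^i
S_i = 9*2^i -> [9, 18, 36, 72, 144]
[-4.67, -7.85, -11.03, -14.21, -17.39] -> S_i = -4.67 + -3.18*i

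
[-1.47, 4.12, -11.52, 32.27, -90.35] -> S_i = -1.47*(-2.80)^i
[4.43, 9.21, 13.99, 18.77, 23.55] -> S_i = 4.43 + 4.78*i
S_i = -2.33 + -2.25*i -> [-2.33, -4.58, -6.83, -9.08, -11.33]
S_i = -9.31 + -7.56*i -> [-9.31, -16.87, -24.43, -31.99, -39.55]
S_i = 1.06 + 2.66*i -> [1.06, 3.72, 6.38, 9.04, 11.7]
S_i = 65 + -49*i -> [65, 16, -33, -82, -131]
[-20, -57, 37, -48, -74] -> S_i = Random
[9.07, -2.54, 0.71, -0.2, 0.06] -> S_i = 9.07*(-0.28)^i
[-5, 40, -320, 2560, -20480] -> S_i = -5*-8^i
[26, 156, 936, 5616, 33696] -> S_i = 26*6^i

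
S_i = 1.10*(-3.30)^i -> [1.1, -3.63, 11.98, -39.53, 130.45]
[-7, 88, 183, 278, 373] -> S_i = -7 + 95*i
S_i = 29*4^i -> [29, 116, 464, 1856, 7424]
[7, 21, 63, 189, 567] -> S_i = 7*3^i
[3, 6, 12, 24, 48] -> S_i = 3*2^i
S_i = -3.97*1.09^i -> [-3.97, -4.33, -4.72, -5.14, -5.6]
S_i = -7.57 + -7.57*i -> [-7.57, -15.14, -22.71, -30.28, -37.85]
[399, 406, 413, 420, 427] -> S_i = 399 + 7*i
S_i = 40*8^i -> [40, 320, 2560, 20480, 163840]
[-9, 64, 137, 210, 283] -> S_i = -9 + 73*i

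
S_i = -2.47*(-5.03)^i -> [-2.47, 12.42, -62.49, 314.34, -1581.13]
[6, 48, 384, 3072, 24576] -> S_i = 6*8^i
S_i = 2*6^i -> [2, 12, 72, 432, 2592]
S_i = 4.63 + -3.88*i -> [4.63, 0.75, -3.13, -7.01, -10.89]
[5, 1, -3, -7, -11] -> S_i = 5 + -4*i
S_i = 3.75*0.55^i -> [3.75, 2.06, 1.13, 0.62, 0.34]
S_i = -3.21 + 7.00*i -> [-3.21, 3.79, 10.79, 17.79, 24.79]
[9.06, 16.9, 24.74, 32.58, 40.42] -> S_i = 9.06 + 7.84*i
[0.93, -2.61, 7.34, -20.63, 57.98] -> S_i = 0.93*(-2.81)^i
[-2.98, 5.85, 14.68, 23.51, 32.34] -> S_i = -2.98 + 8.83*i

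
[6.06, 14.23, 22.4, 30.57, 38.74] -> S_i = 6.06 + 8.17*i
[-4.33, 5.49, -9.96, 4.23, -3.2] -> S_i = Random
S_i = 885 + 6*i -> [885, 891, 897, 903, 909]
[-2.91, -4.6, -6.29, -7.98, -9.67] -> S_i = -2.91 + -1.69*i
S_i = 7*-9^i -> [7, -63, 567, -5103, 45927]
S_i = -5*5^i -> [-5, -25, -125, -625, -3125]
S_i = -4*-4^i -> [-4, 16, -64, 256, -1024]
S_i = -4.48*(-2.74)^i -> [-4.48, 12.28, -33.63, 92.16, -252.51]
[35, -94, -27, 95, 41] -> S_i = Random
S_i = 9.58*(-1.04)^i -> [9.58, -9.96, 10.36, -10.78, 11.21]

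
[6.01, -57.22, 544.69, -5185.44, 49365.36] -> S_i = 6.01*(-9.52)^i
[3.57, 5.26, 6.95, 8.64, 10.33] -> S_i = 3.57 + 1.69*i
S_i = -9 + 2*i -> [-9, -7, -5, -3, -1]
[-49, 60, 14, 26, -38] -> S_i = Random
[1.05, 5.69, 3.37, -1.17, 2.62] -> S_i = Random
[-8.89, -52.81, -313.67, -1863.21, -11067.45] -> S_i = -8.89*5.94^i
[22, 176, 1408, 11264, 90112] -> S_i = 22*8^i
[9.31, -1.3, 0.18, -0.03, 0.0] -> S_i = 9.31*(-0.14)^i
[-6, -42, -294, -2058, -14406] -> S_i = -6*7^i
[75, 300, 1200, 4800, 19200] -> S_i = 75*4^i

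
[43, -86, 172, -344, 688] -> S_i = 43*-2^i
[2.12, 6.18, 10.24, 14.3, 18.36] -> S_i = 2.12 + 4.06*i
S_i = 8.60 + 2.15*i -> [8.6, 10.75, 12.9, 15.05, 17.2]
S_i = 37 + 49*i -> [37, 86, 135, 184, 233]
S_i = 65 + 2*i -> [65, 67, 69, 71, 73]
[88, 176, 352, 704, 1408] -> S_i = 88*2^i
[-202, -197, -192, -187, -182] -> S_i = -202 + 5*i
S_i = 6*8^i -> [6, 48, 384, 3072, 24576]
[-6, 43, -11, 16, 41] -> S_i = Random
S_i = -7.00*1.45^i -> [-7.0, -10.15, -14.72, -21.34, -30.94]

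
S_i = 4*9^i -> [4, 36, 324, 2916, 26244]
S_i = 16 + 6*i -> [16, 22, 28, 34, 40]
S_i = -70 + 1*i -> [-70, -69, -68, -67, -66]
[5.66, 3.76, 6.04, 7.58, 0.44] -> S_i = Random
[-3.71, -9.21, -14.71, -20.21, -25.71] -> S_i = -3.71 + -5.50*i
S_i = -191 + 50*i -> [-191, -141, -91, -41, 9]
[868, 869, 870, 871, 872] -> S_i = 868 + 1*i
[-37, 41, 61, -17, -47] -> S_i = Random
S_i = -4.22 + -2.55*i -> [-4.22, -6.77, -9.32, -11.87, -14.42]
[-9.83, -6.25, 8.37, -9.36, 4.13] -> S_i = Random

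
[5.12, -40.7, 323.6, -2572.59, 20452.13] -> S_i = 5.12*(-7.95)^i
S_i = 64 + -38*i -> [64, 26, -12, -50, -88]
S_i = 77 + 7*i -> [77, 84, 91, 98, 105]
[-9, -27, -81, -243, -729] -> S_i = -9*3^i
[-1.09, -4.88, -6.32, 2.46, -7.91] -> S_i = Random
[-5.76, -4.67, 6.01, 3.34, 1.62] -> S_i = Random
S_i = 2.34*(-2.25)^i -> [2.34, -5.26, 11.85, -26.65, 59.97]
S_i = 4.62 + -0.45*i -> [4.62, 4.17, 3.72, 3.27, 2.82]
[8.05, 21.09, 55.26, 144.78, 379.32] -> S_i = 8.05*2.62^i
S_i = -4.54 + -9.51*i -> [-4.54, -14.05, -23.56, -33.07, -42.58]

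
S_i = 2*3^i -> [2, 6, 18, 54, 162]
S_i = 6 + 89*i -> [6, 95, 184, 273, 362]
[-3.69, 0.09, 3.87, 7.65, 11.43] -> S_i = -3.69 + 3.78*i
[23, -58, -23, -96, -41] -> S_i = Random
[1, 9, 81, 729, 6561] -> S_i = 1*9^i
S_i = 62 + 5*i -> [62, 67, 72, 77, 82]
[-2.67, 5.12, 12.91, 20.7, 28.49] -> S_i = -2.67 + 7.79*i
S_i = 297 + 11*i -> [297, 308, 319, 330, 341]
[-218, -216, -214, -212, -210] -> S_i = -218 + 2*i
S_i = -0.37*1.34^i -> [-0.37, -0.5, -0.66, -0.89, -1.19]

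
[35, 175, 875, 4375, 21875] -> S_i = 35*5^i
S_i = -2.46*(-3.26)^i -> [-2.46, 8.02, -26.14, 85.23, -277.85]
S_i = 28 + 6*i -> [28, 34, 40, 46, 52]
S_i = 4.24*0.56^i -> [4.24, 2.37, 1.33, 0.74, 0.42]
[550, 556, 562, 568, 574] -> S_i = 550 + 6*i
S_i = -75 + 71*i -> [-75, -4, 67, 138, 209]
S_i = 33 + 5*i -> [33, 38, 43, 48, 53]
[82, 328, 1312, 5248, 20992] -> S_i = 82*4^i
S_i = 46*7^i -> [46, 322, 2254, 15778, 110446]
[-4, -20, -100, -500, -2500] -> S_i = -4*5^i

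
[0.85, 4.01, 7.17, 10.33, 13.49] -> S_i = 0.85 + 3.16*i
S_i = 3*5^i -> [3, 15, 75, 375, 1875]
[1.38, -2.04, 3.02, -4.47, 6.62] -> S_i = 1.38*(-1.48)^i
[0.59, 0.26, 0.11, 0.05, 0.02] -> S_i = 0.59*0.44^i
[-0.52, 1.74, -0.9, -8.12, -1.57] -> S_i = Random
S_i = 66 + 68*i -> [66, 134, 202, 270, 338]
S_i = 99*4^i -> [99, 396, 1584, 6336, 25344]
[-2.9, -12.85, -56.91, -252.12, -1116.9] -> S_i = -2.90*4.43^i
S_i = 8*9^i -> [8, 72, 648, 5832, 52488]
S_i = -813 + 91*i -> [-813, -722, -631, -540, -449]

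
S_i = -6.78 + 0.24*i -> [-6.78, -6.54, -6.3, -6.06, -5.82]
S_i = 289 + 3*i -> [289, 292, 295, 298, 301]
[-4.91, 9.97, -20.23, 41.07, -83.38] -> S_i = -4.91*(-2.03)^i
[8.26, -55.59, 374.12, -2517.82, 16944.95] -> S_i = 8.26*(-6.73)^i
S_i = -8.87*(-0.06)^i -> [-8.87, 0.53, -0.03, 0.0, -0.0]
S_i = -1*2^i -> [-1, -2, -4, -8, -16]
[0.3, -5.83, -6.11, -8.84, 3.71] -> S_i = Random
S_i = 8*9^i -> [8, 72, 648, 5832, 52488]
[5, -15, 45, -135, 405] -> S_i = 5*-3^i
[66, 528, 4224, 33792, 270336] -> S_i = 66*8^i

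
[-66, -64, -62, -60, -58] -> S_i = -66 + 2*i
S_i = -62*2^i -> [-62, -124, -248, -496, -992]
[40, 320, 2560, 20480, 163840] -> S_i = 40*8^i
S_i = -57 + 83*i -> [-57, 26, 109, 192, 275]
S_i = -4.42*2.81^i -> [-4.42, -12.42, -34.9, -98.07, -275.58]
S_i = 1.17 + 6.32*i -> [1.17, 7.49, 13.81, 20.13, 26.45]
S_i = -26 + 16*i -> [-26, -10, 6, 22, 38]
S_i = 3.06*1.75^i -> [3.06, 5.36, 9.37, 16.4, 28.7]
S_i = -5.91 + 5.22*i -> [-5.91, -0.69, 4.53, 9.75, 14.97]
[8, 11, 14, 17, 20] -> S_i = 8 + 3*i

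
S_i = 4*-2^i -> [4, -8, 16, -32, 64]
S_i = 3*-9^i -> [3, -27, 243, -2187, 19683]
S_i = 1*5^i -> [1, 5, 25, 125, 625]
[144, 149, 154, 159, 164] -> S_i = 144 + 5*i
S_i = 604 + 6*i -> [604, 610, 616, 622, 628]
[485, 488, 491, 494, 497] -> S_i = 485 + 3*i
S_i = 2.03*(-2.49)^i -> [2.03, -5.05, 12.59, -31.34, 78.04]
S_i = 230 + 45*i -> [230, 275, 320, 365, 410]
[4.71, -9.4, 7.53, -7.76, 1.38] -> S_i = Random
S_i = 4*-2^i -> [4, -8, 16, -32, 64]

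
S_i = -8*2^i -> [-8, -16, -32, -64, -128]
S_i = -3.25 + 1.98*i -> [-3.25, -1.27, 0.71, 2.69, 4.67]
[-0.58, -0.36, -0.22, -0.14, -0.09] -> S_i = -0.58*0.62^i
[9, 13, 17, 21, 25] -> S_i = 9 + 4*i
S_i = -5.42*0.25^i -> [-5.42, -1.36, -0.34, -0.08, -0.02]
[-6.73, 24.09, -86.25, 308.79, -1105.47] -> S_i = -6.73*(-3.58)^i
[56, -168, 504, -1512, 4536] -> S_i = 56*-3^i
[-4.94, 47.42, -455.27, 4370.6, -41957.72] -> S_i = -4.94*(-9.60)^i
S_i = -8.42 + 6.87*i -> [-8.42, -1.55, 5.32, 12.19, 19.06]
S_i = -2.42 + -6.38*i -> [-2.42, -8.8, -15.18, -21.56, -27.94]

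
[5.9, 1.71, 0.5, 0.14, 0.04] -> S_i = 5.90*0.29^i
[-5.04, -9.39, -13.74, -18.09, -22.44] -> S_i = -5.04 + -4.35*i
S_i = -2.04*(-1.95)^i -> [-2.04, 3.98, -7.76, 15.13, -29.5]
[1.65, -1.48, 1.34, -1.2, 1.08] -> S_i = 1.65*(-0.90)^i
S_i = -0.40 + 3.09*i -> [-0.4, 2.69, 5.78, 8.87, 11.96]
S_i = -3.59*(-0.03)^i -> [-3.59, 0.11, -0.0, 0.0, -0.0]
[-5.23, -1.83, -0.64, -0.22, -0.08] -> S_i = -5.23*0.35^i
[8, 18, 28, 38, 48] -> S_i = 8 + 10*i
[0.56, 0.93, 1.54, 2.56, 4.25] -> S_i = 0.56*1.66^i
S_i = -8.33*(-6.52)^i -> [-8.33, 54.31, -354.11, 2308.81, -15053.43]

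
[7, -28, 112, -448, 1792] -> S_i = 7*-4^i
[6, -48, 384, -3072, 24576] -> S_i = 6*-8^i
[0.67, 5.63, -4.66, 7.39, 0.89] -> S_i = Random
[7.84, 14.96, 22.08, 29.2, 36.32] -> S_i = 7.84 + 7.12*i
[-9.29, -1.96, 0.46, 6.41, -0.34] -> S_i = Random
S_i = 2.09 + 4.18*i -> [2.09, 6.27, 10.45, 14.63, 18.81]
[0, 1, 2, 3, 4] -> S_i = 0 + 1*i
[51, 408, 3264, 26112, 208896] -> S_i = 51*8^i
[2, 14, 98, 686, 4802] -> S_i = 2*7^i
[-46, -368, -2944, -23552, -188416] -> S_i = -46*8^i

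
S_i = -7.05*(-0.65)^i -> [-7.05, 4.58, -2.98, 1.94, -1.26]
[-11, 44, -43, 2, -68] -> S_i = Random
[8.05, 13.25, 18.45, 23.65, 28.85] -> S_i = 8.05 + 5.20*i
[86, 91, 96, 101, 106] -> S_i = 86 + 5*i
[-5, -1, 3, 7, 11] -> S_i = -5 + 4*i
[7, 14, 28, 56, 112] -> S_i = 7*2^i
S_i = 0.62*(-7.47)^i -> [0.62, -4.63, 34.6, -258.44, 1930.52]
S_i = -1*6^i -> [-1, -6, -36, -216, -1296]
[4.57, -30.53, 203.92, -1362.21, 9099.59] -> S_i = 4.57*(-6.68)^i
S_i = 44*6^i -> [44, 264, 1584, 9504, 57024]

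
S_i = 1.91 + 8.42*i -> [1.91, 10.33, 18.75, 27.17, 35.59]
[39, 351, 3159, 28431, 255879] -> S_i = 39*9^i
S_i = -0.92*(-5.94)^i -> [-0.92, 5.46, -32.46, 192.82, -1145.34]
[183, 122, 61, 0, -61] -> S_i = 183 + -61*i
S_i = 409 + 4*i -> [409, 413, 417, 421, 425]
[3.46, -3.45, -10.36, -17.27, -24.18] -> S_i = 3.46 + -6.91*i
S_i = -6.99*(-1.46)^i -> [-6.99, 10.21, -14.9, 21.75, -31.76]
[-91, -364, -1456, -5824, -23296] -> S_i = -91*4^i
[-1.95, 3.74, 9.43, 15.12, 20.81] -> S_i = -1.95 + 5.69*i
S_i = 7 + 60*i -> [7, 67, 127, 187, 247]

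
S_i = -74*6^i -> [-74, -444, -2664, -15984, -95904]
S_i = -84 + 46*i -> [-84, -38, 8, 54, 100]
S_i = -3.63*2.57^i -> [-3.63, -9.33, -23.98, -61.62, -158.36]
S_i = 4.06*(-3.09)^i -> [4.06, -12.55, 38.77, -119.78, 370.13]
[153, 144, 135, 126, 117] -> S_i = 153 + -9*i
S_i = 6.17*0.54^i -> [6.17, 3.33, 1.8, 0.97, 0.52]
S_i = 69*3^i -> [69, 207, 621, 1863, 5589]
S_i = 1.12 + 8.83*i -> [1.12, 9.95, 18.78, 27.61, 36.44]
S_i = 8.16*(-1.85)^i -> [8.16, -15.1, 27.93, -51.67, 95.58]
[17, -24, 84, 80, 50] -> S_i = Random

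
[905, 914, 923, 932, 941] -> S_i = 905 + 9*i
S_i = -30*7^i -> [-30, -210, -1470, -10290, -72030]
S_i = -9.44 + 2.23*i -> [-9.44, -7.21, -4.98, -2.75, -0.52]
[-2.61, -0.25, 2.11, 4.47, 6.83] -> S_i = -2.61 + 2.36*i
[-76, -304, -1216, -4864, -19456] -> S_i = -76*4^i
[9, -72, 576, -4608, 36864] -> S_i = 9*-8^i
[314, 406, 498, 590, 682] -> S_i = 314 + 92*i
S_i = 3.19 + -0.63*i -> [3.19, 2.56, 1.93, 1.3, 0.67]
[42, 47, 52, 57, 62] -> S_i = 42 + 5*i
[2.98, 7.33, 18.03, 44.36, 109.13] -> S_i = 2.98*2.46^i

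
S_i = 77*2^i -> [77, 154, 308, 616, 1232]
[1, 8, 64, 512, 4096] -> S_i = 1*8^i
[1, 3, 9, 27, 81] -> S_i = 1*3^i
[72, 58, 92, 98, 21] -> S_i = Random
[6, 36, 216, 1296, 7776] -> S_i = 6*6^i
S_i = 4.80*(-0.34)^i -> [4.8, -1.63, 0.55, -0.19, 0.06]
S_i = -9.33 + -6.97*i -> [-9.33, -16.3, -23.27, -30.24, -37.21]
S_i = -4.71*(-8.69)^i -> [-4.71, 40.93, -355.68, 3090.87, -26859.63]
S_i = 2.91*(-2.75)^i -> [2.91, -8.0, 22.01, -60.52, 166.43]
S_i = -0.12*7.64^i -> [-0.12, -0.92, -7.0, -53.51, -408.84]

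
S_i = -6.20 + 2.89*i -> [-6.2, -3.31, -0.42, 2.47, 5.36]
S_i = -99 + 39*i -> [-99, -60, -21, 18, 57]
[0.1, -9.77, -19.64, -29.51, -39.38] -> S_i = 0.10 + -9.87*i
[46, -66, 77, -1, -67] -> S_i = Random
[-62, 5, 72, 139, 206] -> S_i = -62 + 67*i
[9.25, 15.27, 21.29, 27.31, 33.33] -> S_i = 9.25 + 6.02*i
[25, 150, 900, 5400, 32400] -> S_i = 25*6^i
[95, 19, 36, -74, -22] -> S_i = Random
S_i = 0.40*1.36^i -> [0.4, 0.54, 0.74, 1.01, 1.37]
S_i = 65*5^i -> [65, 325, 1625, 8125, 40625]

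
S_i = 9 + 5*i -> [9, 14, 19, 24, 29]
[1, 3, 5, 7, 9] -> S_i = 1 + 2*i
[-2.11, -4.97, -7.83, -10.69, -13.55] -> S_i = -2.11 + -2.86*i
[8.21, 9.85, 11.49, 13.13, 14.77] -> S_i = 8.21 + 1.64*i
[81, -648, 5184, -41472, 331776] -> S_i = 81*-8^i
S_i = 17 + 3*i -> [17, 20, 23, 26, 29]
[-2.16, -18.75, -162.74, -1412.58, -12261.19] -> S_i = -2.16*8.68^i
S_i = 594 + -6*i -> [594, 588, 582, 576, 570]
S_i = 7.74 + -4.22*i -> [7.74, 3.52, -0.7, -4.92, -9.14]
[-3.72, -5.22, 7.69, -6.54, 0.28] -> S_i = Random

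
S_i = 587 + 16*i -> [587, 603, 619, 635, 651]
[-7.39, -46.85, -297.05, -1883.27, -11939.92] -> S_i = -7.39*6.34^i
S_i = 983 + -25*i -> [983, 958, 933, 908, 883]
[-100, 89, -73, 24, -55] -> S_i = Random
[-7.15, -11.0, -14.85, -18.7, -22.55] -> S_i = -7.15 + -3.85*i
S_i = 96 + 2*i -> [96, 98, 100, 102, 104]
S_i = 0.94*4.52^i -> [0.94, 4.25, 19.2, 86.8, 392.36]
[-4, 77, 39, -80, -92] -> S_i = Random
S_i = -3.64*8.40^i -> [-3.64, -30.58, -256.84, -2157.44, -18122.52]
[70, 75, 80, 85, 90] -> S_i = 70 + 5*i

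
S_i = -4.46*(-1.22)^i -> [-4.46, 5.44, -6.64, 8.1, -9.88]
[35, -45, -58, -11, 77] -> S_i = Random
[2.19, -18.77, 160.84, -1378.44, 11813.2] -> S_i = 2.19*(-8.57)^i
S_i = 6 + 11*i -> [6, 17, 28, 39, 50]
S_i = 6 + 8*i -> [6, 14, 22, 30, 38]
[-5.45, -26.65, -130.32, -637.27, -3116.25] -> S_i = -5.45*4.89^i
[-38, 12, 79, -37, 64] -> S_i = Random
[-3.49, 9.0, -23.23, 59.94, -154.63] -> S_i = -3.49*(-2.58)^i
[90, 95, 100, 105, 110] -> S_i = 90 + 5*i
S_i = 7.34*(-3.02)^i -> [7.34, -22.17, 66.94, -202.17, 610.55]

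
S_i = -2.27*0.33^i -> [-2.27, -0.75, -0.25, -0.08, -0.03]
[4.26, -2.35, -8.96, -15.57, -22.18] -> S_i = 4.26 + -6.61*i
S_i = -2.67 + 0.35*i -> [-2.67, -2.32, -1.97, -1.62, -1.27]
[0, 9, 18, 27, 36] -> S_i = 0 + 9*i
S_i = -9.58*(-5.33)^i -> [-9.58, 51.06, -272.16, 1450.6, -7731.69]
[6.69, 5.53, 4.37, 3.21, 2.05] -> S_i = 6.69 + -1.16*i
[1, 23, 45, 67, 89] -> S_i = 1 + 22*i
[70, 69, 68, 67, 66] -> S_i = 70 + -1*i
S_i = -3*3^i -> [-3, -9, -27, -81, -243]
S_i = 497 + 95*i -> [497, 592, 687, 782, 877]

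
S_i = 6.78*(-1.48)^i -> [6.78, -10.03, 14.85, -21.98, 32.53]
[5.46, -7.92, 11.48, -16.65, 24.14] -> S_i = 5.46*(-1.45)^i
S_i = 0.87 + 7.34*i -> [0.87, 8.21, 15.55, 22.89, 30.23]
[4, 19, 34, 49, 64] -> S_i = 4 + 15*i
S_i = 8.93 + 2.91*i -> [8.93, 11.84, 14.75, 17.66, 20.57]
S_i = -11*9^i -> [-11, -99, -891, -8019, -72171]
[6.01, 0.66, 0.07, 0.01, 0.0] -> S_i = 6.01*0.11^i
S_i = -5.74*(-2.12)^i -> [-5.74, 12.17, -25.8, 54.69, -115.95]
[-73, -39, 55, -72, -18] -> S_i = Random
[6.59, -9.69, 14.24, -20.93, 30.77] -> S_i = 6.59*(-1.47)^i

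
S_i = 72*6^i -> [72, 432, 2592, 15552, 93312]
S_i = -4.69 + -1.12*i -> [-4.69, -5.81, -6.93, -8.05, -9.17]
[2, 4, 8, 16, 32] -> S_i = 2*2^i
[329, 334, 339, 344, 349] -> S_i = 329 + 5*i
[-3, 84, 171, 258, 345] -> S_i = -3 + 87*i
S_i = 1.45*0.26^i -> [1.45, 0.38, 0.1, 0.03, 0.01]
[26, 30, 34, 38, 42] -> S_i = 26 + 4*i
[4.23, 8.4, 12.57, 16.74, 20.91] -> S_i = 4.23 + 4.17*i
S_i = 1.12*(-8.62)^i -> [1.12, -9.65, 83.22, -717.36, 6183.68]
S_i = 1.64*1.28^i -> [1.64, 2.1, 2.69, 3.44, 4.4]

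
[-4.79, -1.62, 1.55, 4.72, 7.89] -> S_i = -4.79 + 3.17*i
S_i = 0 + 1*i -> [0, 1, 2, 3, 4]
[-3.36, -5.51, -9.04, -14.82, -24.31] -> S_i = -3.36*1.64^i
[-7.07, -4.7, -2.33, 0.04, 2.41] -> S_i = -7.07 + 2.37*i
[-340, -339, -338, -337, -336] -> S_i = -340 + 1*i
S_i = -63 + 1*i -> [-63, -62, -61, -60, -59]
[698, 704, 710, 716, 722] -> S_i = 698 + 6*i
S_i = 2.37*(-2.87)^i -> [2.37, -6.8, 19.52, -56.03, 160.8]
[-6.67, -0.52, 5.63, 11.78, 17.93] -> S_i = -6.67 + 6.15*i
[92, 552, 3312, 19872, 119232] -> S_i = 92*6^i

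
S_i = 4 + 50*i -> [4, 54, 104, 154, 204]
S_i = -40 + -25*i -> [-40, -65, -90, -115, -140]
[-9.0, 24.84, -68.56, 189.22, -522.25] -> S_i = -9.00*(-2.76)^i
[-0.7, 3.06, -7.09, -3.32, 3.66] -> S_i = Random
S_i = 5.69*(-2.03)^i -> [5.69, -11.55, 23.45, -47.6, 96.63]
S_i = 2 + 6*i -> [2, 8, 14, 20, 26]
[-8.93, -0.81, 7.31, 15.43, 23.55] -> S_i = -8.93 + 8.12*i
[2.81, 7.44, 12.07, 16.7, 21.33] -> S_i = 2.81 + 4.63*i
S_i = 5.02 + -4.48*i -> [5.02, 0.54, -3.94, -8.42, -12.9]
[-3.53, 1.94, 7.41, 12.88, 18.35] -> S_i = -3.53 + 5.47*i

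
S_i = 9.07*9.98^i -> [9.07, 90.52, 903.38, 9015.69, 89976.57]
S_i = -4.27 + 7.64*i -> [-4.27, 3.37, 11.01, 18.65, 26.29]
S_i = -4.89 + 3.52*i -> [-4.89, -1.37, 2.15, 5.67, 9.19]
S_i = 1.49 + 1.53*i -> [1.49, 3.02, 4.55, 6.08, 7.61]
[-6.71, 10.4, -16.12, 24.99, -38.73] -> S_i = -6.71*(-1.55)^i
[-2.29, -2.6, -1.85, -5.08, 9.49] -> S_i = Random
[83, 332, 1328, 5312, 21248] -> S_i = 83*4^i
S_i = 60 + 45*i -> [60, 105, 150, 195, 240]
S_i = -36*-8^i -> [-36, 288, -2304, 18432, -147456]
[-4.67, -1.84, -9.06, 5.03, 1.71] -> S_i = Random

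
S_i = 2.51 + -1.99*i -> [2.51, 0.52, -1.47, -3.46, -5.45]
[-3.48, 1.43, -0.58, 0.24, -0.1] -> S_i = -3.48*(-0.41)^i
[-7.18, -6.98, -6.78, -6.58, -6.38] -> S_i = -7.18 + 0.20*i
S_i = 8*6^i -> [8, 48, 288, 1728, 10368]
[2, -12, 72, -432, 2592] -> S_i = 2*-6^i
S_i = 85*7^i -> [85, 595, 4165, 29155, 204085]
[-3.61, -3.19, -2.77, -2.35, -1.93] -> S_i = -3.61 + 0.42*i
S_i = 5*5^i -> [5, 25, 125, 625, 3125]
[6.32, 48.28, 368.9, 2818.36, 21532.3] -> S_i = 6.32*7.64^i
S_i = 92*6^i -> [92, 552, 3312, 19872, 119232]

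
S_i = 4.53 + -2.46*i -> [4.53, 2.07, -0.39, -2.85, -5.31]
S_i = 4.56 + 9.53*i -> [4.56, 14.09, 23.62, 33.15, 42.68]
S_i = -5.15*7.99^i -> [-5.15, -41.15, -328.78, -2626.92, -20989.13]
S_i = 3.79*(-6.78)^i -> [3.79, -25.7, 174.22, -1181.21, 8008.63]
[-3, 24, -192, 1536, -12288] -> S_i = -3*-8^i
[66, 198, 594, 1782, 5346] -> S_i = 66*3^i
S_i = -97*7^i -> [-97, -679, -4753, -33271, -232897]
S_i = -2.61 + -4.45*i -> [-2.61, -7.06, -11.51, -15.96, -20.41]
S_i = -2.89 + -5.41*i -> [-2.89, -8.3, -13.71, -19.12, -24.53]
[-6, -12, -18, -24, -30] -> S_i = -6 + -6*i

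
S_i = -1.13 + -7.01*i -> [-1.13, -8.14, -15.15, -22.16, -29.17]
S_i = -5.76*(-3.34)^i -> [-5.76, 19.24, -64.26, 214.62, -716.82]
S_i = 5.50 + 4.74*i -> [5.5, 10.24, 14.98, 19.72, 24.46]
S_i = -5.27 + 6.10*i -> [-5.27, 0.83, 6.93, 13.03, 19.13]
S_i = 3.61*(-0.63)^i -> [3.61, -2.27, 1.43, -0.9, 0.57]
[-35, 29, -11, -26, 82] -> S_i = Random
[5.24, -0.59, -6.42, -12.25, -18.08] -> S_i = 5.24 + -5.83*i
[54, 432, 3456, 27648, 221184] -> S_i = 54*8^i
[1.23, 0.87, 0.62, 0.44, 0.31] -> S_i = 1.23*0.71^i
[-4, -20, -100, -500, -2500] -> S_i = -4*5^i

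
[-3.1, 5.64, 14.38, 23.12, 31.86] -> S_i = -3.10 + 8.74*i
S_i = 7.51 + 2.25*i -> [7.51, 9.76, 12.01, 14.26, 16.51]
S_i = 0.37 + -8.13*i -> [0.37, -7.76, -15.89, -24.02, -32.15]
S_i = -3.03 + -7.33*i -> [-3.03, -10.36, -17.69, -25.02, -32.35]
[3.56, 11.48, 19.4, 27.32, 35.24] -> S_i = 3.56 + 7.92*i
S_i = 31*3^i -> [31, 93, 279, 837, 2511]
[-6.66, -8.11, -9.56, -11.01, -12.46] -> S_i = -6.66 + -1.45*i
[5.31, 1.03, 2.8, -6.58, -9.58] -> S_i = Random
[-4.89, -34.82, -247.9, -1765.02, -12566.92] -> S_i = -4.89*7.12^i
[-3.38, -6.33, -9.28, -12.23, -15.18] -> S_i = -3.38 + -2.95*i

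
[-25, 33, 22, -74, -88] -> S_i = Random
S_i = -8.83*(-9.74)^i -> [-8.83, 86.0, -837.68, 8159.01, -79468.78]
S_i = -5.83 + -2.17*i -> [-5.83, -8.0, -10.17, -12.34, -14.51]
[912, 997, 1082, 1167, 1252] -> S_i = 912 + 85*i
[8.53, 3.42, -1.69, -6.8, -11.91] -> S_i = 8.53 + -5.11*i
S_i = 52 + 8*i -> [52, 60, 68, 76, 84]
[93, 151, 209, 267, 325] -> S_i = 93 + 58*i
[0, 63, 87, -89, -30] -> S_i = Random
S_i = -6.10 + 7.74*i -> [-6.1, 1.64, 9.38, 17.12, 24.86]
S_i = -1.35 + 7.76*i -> [-1.35, 6.41, 14.17, 21.93, 29.69]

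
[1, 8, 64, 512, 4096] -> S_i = 1*8^i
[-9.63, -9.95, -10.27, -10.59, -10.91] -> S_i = -9.63 + -0.32*i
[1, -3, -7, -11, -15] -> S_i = 1 + -4*i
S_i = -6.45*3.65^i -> [-6.45, -23.54, -85.93, -313.64, -1144.8]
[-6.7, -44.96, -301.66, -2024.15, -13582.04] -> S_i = -6.70*6.71^i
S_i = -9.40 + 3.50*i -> [-9.4, -5.9, -2.4, 1.1, 4.6]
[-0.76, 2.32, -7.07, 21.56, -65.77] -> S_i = -0.76*(-3.05)^i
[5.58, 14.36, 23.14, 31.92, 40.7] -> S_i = 5.58 + 8.78*i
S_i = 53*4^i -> [53, 212, 848, 3392, 13568]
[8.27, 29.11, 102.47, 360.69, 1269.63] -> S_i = 8.27*3.52^i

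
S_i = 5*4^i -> [5, 20, 80, 320, 1280]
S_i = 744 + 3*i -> [744, 747, 750, 753, 756]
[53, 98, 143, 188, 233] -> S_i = 53 + 45*i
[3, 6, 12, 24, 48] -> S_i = 3*2^i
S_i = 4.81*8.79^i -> [4.81, 42.28, 371.64, 3266.72, 28714.45]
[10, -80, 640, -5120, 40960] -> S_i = 10*-8^i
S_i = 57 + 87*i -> [57, 144, 231, 318, 405]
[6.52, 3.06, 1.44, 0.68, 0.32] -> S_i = 6.52*0.47^i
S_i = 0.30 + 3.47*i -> [0.3, 3.77, 7.24, 10.71, 14.18]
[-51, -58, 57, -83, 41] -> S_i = Random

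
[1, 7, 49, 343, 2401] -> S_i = 1*7^i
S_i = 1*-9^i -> [1, -9, 81, -729, 6561]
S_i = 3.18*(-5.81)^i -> [3.18, -18.48, 107.34, -623.67, 3623.53]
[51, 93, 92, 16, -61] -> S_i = Random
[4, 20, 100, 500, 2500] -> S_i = 4*5^i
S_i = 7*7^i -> [7, 49, 343, 2401, 16807]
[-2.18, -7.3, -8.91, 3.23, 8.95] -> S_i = Random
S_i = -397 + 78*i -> [-397, -319, -241, -163, -85]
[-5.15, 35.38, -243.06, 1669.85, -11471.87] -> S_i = -5.15*(-6.87)^i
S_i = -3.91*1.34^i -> [-3.91, -5.24, -7.02, -9.41, -12.61]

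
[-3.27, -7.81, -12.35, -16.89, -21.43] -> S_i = -3.27 + -4.54*i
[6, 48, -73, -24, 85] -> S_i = Random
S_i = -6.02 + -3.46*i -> [-6.02, -9.48, -12.94, -16.4, -19.86]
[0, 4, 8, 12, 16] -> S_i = 0 + 4*i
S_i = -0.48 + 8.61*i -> [-0.48, 8.13, 16.74, 25.35, 33.96]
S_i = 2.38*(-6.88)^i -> [2.38, -16.37, 112.66, -775.07, 5332.5]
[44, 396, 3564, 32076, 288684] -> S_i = 44*9^i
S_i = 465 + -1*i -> [465, 464, 463, 462, 461]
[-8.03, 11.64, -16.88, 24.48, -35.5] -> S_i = -8.03*(-1.45)^i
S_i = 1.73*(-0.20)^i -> [1.73, -0.35, 0.07, -0.01, 0.0]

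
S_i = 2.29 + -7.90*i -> [2.29, -5.61, -13.51, -21.41, -29.31]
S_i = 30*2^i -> [30, 60, 120, 240, 480]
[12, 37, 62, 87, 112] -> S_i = 12 + 25*i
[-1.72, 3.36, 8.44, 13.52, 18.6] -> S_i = -1.72 + 5.08*i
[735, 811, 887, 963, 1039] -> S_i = 735 + 76*i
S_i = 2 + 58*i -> [2, 60, 118, 176, 234]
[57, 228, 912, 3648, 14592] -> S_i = 57*4^i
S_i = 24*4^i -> [24, 96, 384, 1536, 6144]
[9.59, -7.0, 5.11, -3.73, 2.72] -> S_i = 9.59*(-0.73)^i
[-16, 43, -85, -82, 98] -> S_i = Random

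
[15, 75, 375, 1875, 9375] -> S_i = 15*5^i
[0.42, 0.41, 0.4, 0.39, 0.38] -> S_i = 0.42 + -0.01*i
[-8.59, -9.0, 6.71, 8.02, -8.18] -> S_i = Random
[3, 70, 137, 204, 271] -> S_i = 3 + 67*i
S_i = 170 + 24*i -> [170, 194, 218, 242, 266]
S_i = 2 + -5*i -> [2, -3, -8, -13, -18]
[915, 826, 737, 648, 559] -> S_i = 915 + -89*i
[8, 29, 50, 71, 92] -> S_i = 8 + 21*i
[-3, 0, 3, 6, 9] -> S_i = -3 + 3*i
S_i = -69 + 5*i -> [-69, -64, -59, -54, -49]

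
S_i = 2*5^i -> [2, 10, 50, 250, 1250]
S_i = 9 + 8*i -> [9, 17, 25, 33, 41]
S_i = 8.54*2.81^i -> [8.54, 24.0, 67.43, 189.49, 532.46]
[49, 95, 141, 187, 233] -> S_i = 49 + 46*i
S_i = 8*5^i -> [8, 40, 200, 1000, 5000]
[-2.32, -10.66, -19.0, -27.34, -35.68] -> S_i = -2.32 + -8.34*i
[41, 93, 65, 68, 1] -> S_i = Random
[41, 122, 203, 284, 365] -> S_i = 41 + 81*i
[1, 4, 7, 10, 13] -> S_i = 1 + 3*i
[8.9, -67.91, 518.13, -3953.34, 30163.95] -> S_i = 8.90*(-7.63)^i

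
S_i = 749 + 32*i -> [749, 781, 813, 845, 877]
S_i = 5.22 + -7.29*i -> [5.22, -2.07, -9.36, -16.65, -23.94]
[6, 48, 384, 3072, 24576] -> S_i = 6*8^i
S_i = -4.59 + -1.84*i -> [-4.59, -6.43, -8.27, -10.11, -11.95]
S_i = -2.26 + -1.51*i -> [-2.26, -3.77, -5.28, -6.79, -8.3]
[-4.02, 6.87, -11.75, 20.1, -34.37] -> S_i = -4.02*(-1.71)^i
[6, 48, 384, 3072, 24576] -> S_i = 6*8^i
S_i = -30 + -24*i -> [-30, -54, -78, -102, -126]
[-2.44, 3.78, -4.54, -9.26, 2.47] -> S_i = Random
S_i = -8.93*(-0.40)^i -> [-8.93, 3.57, -1.43, 0.57, -0.23]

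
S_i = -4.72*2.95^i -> [-4.72, -13.92, -41.08, -121.17, -357.46]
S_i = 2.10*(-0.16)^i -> [2.1, -0.34, 0.05, -0.01, 0.0]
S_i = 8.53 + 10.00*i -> [8.53, 18.53, 28.53, 38.53, 48.53]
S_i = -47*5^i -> [-47, -235, -1175, -5875, -29375]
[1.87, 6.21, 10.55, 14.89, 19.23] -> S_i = 1.87 + 4.34*i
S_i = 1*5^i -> [1, 5, 25, 125, 625]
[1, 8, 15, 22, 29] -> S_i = 1 + 7*i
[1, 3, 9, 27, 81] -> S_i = 1*3^i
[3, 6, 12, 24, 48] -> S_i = 3*2^i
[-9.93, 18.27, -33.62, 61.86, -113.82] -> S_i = -9.93*(-1.84)^i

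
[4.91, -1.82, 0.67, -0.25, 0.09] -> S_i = 4.91*(-0.37)^i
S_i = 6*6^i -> [6, 36, 216, 1296, 7776]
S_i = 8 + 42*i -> [8, 50, 92, 134, 176]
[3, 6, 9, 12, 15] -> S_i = 3 + 3*i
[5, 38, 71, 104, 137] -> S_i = 5 + 33*i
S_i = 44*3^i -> [44, 132, 396, 1188, 3564]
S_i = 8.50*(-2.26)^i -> [8.5, -19.21, 43.41, -98.12, 221.74]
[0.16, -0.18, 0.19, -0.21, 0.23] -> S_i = 0.16*(-1.10)^i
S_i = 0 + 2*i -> [0, 2, 4, 6, 8]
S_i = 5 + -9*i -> [5, -4, -13, -22, -31]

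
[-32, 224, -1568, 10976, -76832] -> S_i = -32*-7^i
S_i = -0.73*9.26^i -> [-0.73, -6.76, -62.6, -579.64, -5367.44]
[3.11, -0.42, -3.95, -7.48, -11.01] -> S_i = 3.11 + -3.53*i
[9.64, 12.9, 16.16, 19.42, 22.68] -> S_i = 9.64 + 3.26*i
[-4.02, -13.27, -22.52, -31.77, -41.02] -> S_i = -4.02 + -9.25*i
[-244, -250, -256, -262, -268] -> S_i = -244 + -6*i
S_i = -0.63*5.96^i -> [-0.63, -3.75, -22.38, -133.38, -794.92]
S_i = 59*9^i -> [59, 531, 4779, 43011, 387099]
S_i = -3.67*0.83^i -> [-3.67, -3.05, -2.53, -2.1, -1.74]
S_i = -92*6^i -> [-92, -552, -3312, -19872, -119232]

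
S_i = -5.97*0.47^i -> [-5.97, -2.81, -1.32, -0.62, -0.29]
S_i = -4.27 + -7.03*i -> [-4.27, -11.3, -18.33, -25.36, -32.39]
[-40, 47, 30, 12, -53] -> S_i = Random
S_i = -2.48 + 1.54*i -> [-2.48, -0.94, 0.6, 2.14, 3.68]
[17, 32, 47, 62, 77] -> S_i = 17 + 15*i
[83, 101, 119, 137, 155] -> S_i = 83 + 18*i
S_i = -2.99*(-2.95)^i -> [-2.99, 8.82, -26.02, 76.76, -226.44]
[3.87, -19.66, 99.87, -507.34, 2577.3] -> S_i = 3.87*(-5.08)^i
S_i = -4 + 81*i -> [-4, 77, 158, 239, 320]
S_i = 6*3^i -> [6, 18, 54, 162, 486]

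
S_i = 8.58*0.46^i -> [8.58, 3.95, 1.82, 0.84, 0.38]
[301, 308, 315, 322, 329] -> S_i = 301 + 7*i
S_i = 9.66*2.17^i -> [9.66, 20.96, 45.49, 98.71, 214.2]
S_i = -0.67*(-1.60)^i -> [-0.67, 1.07, -1.72, 2.74, -4.39]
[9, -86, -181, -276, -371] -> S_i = 9 + -95*i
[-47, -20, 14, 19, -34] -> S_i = Random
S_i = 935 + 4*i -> [935, 939, 943, 947, 951]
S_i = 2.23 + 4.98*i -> [2.23, 7.21, 12.19, 17.17, 22.15]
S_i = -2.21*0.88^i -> [-2.21, -1.94, -1.71, -1.51, -1.33]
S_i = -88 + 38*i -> [-88, -50, -12, 26, 64]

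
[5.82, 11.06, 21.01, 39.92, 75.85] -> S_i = 5.82*1.90^i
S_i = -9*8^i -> [-9, -72, -576, -4608, -36864]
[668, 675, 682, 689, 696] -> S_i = 668 + 7*i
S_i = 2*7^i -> [2, 14, 98, 686, 4802]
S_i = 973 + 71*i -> [973, 1044, 1115, 1186, 1257]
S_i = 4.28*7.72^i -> [4.28, 33.04, 255.08, 1969.23, 15202.43]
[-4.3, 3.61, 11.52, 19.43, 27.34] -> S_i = -4.30 + 7.91*i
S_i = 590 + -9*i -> [590, 581, 572, 563, 554]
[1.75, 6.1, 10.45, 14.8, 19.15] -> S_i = 1.75 + 4.35*i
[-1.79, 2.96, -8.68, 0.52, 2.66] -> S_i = Random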